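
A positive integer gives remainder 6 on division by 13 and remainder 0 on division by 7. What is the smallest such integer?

x ≡ 0 (mod 7) gives x ∈ {0, 7, 14, 21, 28, 35, 42, 49, …}.
The first of these with x mod 13 = 6 is 84.

84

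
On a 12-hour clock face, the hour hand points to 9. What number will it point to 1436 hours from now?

5

Dividing 1436 by 12 gives quotient 119 and remainder 8.
9 + 8 → 5 on a 12-hour dial.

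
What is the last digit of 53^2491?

7

Powers of 3 mod 10 repeat with period 4: 3, 9, 7, 1.
2491 mod 4 = 3, so the last digit matches 3^3 = 7.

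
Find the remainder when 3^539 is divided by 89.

Square-and-reduce mod 89: 3^1≡3, 3^2≡9, 3^4≡81, 3^8≡64, 3^16≡2, 3^32≡4, 3^64≡16, 3^128≡78, 3^256≡32, 3^512≡45.
Since 539 = 1 + 2 + 8 + 16 + 512 in binary, 3^539 ≡ 3·9·64·2·45 ≡ 37 (mod 89).

37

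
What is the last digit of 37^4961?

7

The units digit of 37^n cycles with period 4: 7, 9, 3, 1, …
4961 leaves remainder 1 on division by 4, so 37^4961 ends in 7.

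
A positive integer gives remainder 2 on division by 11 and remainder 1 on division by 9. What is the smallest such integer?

46

x ≡ 1 (mod 9) gives x ∈ {1, 10, 19, 28, 37, 46}.
The first of these with x mod 11 = 2 is 46.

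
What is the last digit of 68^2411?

Last digits of 8^n: 8, 4, 2, 6 (period 4).
2411 leaves remainder 3 on division by 4, so 68^2411 ends in 2.

2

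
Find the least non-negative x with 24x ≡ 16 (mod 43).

24⁻¹ ≡ 9 (mod 43) because 24·9 = 216 = 5·43 + 1.
So x ≡ 9·16 = 144 ≡ 15 (mod 43).

15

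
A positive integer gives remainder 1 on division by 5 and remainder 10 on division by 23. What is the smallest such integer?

56

x ≡ 1 (mod 5) gives x ∈ {1, 6, 11, 16, 21, 26, 31, 36, …}.
The first of these with x mod 23 = 10 is 56.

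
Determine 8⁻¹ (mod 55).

7

8·7 = 56 = 1·55 + 1, so 8⁻¹ ≡ 7 (mod 55).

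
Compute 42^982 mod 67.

14

Successive squares of 42 mod 67: 42^1≡42, 42^2≡22, 42^4≡15, 42^8≡24, 42^16≡40, 42^32≡59, 42^64≡64, 42^128≡9, 42^256≡14, 42^512≡62.
Since 982 = 2 + 4 + 16 + 64 + 128 + 256 + 512 in binary, 42^982 ≡ 22·15·40·64·9·14·62 ≡ 14 (mod 67).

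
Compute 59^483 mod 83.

65

Square-and-reduce mod 83: 59^1≡59, 59^2≡78, 59^4≡25, 59^8≡44, 59^16≡27, 59^32≡65, 59^64≡75, 59^128≡64, 59^256≡29.
483 = 1 + 2 + 32 + 64 + 128 + 256, so 59^483 ≡ 59·78·65·75·64·29 ≡ 65 (mod 83).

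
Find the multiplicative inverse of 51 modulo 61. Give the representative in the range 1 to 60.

6

61 = 1·51 + 10
51 = 5·10 + 1
10 = 10·1 + 0
Back-substituting gives 51·6 ≡ 1 (mod 61).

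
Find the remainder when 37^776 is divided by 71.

Successive squares of 37 mod 71: 37^1≡37, 37^2≡20, 37^4≡45, 37^8≡37, 37^16≡20, 37^32≡45, 37^64≡37, 37^128≡20, 37^256≡45, 37^512≡37.
776 = 8 + 256 + 512, so 37^776 ≡ 37·45·37 ≡ 48 (mod 71).

48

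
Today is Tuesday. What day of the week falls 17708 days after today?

17708 = 2529·7 + 5, so 17708 mod 7 = 5.
Tuesday + 5 days → Sunday.

Sunday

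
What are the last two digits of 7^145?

Successive squares of 7 mod 100: 7^1≡7, 7^2≡49, 7^4≡1, 7^8≡1, 7^16≡1, 7^32≡1, 7^64≡1, 7^128≡1.
145 = 1 + 16 + 128, so 7^145 ≡ 7·1·1 ≡ 7 (mod 100).

07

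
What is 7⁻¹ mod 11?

8

7·8 = 56 = 5·11 + 1, so 7⁻¹ ≡ 8 (mod 11).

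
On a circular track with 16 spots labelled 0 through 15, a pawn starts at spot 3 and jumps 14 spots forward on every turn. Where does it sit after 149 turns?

9

149·14 = 2086.
2086 = 130·16 + 6, so 2086 mod 16 = 6.
(3 + 6) mod 16 = 9.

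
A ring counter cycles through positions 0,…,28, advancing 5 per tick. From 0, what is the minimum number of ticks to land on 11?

8

5⁻¹ ≡ 6 (mod 29) because 5·6 = 30 = 1·29 + 1.
Multiplying both sides by 6: x ≡ 6·11 = 66 ≡ 8 (mod 29).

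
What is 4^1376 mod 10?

6

Last digits of 4^n: 4, 6 (period 2).
1376 mod 2 = 0, so the last digit matches 4^2 = 6.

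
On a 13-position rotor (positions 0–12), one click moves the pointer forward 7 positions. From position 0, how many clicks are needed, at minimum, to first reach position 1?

13 = 1·7 + 6
7 = 1·6 + 1
6 = 6·1 + 0
Back-substituting gives 7·2 ≡ 1 (mod 13).

2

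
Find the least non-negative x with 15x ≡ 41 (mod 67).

The inverse of 15 mod 67 is 9 (since 15·9 = 135 ≡ 1).
Multiplying both sides by 9: x ≡ 9·41 = 369 ≡ 34 (mod 67).
Check: 15·34 = 510 = 7·67 + 41.

34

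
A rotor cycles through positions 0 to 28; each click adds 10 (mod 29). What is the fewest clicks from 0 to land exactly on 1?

3

29 = 2·10 + 9
10 = 1·9 + 1
9 = 9·1 + 0
Back-substituting gives 10·3 ≡ 1 (mod 29).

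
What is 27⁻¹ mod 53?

53 = 1·27 + 26
27 = 1·26 + 1
26 = 26·1 + 0
Back-substituting gives 27·2 ≡ 1 (mod 53).

2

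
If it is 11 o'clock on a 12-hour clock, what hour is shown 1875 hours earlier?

8

1875 = 156·12 + 3, so 1875 mod 12 = 3.
11 − 3 → 8 on a 12-hour dial.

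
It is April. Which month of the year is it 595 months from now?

595 − 49·12 = 7, so 595 ≡ 7 (mod 12).
April + 7 months → November.

November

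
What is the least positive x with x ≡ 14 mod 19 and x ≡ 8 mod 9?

71

x ≡ 8 (mod 9) gives x ∈ {8, 17, 26, 35, 44, 53, 62, 71}.
The first of these with x mod 19 = 14 is 71.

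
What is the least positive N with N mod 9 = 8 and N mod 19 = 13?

x ≡ 8 (mod 9) gives x ∈ {8, 17, 26, 35, 44, 53, 62, 71, …}.
The first of these with x mod 19 = 13 is 89.

89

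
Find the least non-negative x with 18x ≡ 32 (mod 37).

18⁻¹ ≡ 35 (mod 37) because 18·35 = 630 = 17·37 + 1.
Multiplying both sides by 35: x ≡ 35·32 = 1120 ≡ 10 (mod 37).

10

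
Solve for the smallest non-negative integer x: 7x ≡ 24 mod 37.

7⁻¹ ≡ 16 (mod 37) because 7·16 = 112 = 3·37 + 1.
So x ≡ 16·24 = 384 ≡ 14 (mod 37).
Check: 7·14 = 98 = 2·37 + 24.

14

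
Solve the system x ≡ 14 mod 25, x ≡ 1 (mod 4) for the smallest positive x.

x ≡ 1 (mod 4) gives x ∈ {1, 5, 9, 13, 17, 21, 25, 29, …}.
The first of these with x mod 25 = 14 is 89.

89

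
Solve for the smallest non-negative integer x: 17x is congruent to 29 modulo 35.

The inverse of 17 mod 35 is 33 (since 17·33 = 561 ≡ 1).
So x ≡ 33·29 = 957 ≡ 12 (mod 35).

12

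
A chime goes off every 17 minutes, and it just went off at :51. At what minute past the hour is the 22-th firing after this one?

22·17 = 374.
374 mod 60 = 14 (since 6·60 = 360).
(51 + 14) mod 60 = 5.

5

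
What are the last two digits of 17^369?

By repeated squaring mod 100: 17^1≡17, 17^2≡89, 17^4≡21, 17^8≡41, 17^16≡81, 17^32≡61, 17^64≡21, 17^128≡41, 17^256≡81.
Since 369 = 1 + 16 + 32 + 64 + 256 in binary, 17^369 ≡ 17·81·61·21·81 ≡ 97 (mod 100).

97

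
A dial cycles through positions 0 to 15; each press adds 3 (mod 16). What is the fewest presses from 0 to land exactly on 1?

11

3·11 = 33 = 2·16 + 1, so 3⁻¹ ≡ 11 (mod 16).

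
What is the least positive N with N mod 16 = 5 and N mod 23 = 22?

Since 23·7 ≡ 1 (mod 16), take x = 22 + 23·((5−22)·7 mod 16) = 22 + 23·9 = 229.
Check: 229 mod 16 = 5, 229 mod 23 = 22.

229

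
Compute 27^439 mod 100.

Successive squares of 27 mod 100: 27^1≡27, 27^2≡29, 27^4≡41, 27^8≡81, 27^16≡61, 27^32≡21, 27^64≡41, 27^128≡81, 27^256≡61.
439 = 1 + 2 + 4 + 16 + 32 + 128 + 256, so 27^439 ≡ 27·29·41·61·21·81·61 ≡ 63 (mod 100).

63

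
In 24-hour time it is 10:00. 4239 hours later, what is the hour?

4239 − 176·24 = 15, so 4239 ≡ 15 (mod 24).
(10 + 15) mod 24 = 1.

1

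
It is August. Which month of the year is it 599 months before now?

599 − 49·12 = 11, so 599 ≡ 11 (mod 12).
August − 11 months → September.

September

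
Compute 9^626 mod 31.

By repeated squaring mod 31: 9^1≡9, 9^2≡19, 9^4≡20, 9^8≡28, 9^16≡9, 9^32≡19, 9^64≡20, 9^128≡28, 9^256≡9, 9^512≡19.
Since 626 = 2 + 16 + 32 + 64 + 512 in binary, 9^626 ≡ 19·9·19·20·19 ≡ 14 (mod 31).

14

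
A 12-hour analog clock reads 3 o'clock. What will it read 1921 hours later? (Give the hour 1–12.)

4

Dividing 1921 by 12 gives quotient 160 and remainder 1.
3 + 1 → 4 on a 12-hour dial.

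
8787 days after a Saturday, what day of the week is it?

8787 − 1255·7 = 2, so 8787 ≡ 2 (mod 7).
Saturday + 2 days → Monday.

Monday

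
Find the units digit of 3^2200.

1

Powers of 3 mod 10 repeat with period 4: 3, 9, 7, 1.
2200 leaves remainder 0 on division by 4, so 3^2200 ends in 1.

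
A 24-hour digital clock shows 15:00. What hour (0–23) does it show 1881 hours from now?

0

1881 = 78·24 + 9, so 1881 mod 24 = 9.
(15 + 9) mod 24 = 0.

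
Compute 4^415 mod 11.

1

Square-and-reduce mod 11: 4^1≡4, 4^2≡5, 4^4≡3, 4^8≡9, 4^16≡4, 4^32≡5, 4^64≡3, 4^128≡9, 4^256≡4.
415 = 1 + 2 + 4 + 8 + 16 + 128 + 256, so 4^415 ≡ 4·5·3·9·4·9·4 ≡ 1 (mod 11).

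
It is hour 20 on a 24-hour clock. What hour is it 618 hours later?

14

618 = 25·24 + 18, so 618 mod 24 = 18.
(20 + 18) mod 24 = 14.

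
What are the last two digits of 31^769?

Successive squares of 31 mod 100: 31^1≡31, 31^2≡61, 31^4≡21, 31^8≡41, 31^16≡81, 31^32≡61, 31^64≡21, 31^128≡41, 31^256≡81, 31^512≡61.
Since 769 = 1 + 256 + 512 in binary, 31^769 ≡ 31·81·61 ≡ 71 (mod 100).

71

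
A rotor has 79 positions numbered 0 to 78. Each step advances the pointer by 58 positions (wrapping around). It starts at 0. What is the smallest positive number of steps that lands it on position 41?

62

The inverse of 58 mod 79 is 15 (since 58·15 = 870 ≡ 1).
So x ≡ 15·41 = 615 ≡ 62 (mod 79).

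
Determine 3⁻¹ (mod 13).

9

3·9 = 27 = 2·13 + 1, so 3⁻¹ ≡ 9 (mod 13).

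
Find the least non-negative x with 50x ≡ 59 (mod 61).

39

The inverse of 50 mod 61 is 11 (since 50·11 = 550 ≡ 1).
Multiplying both sides by 11: x ≡ 11·59 = 649 ≡ 39 (mod 61).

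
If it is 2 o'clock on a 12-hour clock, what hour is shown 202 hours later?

12

202 mod 12 = 10 (since 16·12 = 192).
2 + 10 → 12 on a 12-hour dial.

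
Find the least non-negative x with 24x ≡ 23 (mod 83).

24⁻¹ ≡ 45 (mod 83) because 24·45 = 1080 = 13·83 + 1.
Multiplying both sides by 45: x ≡ 45·23 = 1035 ≡ 39 (mod 83).
Check: 24·39 = 936 = 11·83 + 23.

39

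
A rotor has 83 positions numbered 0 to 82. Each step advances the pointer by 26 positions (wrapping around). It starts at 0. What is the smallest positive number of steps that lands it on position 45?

56

The inverse of 26 mod 83 is 16 (since 26·16 = 416 ≡ 1).
Multiplying both sides by 16: x ≡ 16·45 = 720 ≡ 56 (mod 83).
Check: 26·56 = 1456 = 17·83 + 45.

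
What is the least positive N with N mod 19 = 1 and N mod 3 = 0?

39

x ≡ 0 (mod 3) gives x ∈ {0, 3, 6, 9, 12, 15, 18, 21, …}.
The first of these with x mod 19 = 1 is 39.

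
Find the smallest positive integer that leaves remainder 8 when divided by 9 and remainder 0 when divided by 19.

x ≡ 8 (mod 9) gives x ∈ {8, 17, 26, 35, 44, 53, 62, 71, …}.
The first of these with x mod 19 = 0 is 152.

152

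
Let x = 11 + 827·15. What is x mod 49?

19

827·15 = 12405.
12405 mod 49 = 8 (since 253·49 = 12397).
(11 + 8) mod 49 = 19.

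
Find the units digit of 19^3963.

The units digit of 19^n cycles with period 2: 9, 1, …
3963 mod 2 = 1, so the last digit matches 9^1 = 9.

9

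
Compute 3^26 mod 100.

By repeated squaring mod 100: 3^1≡3, 3^2≡9, 3^4≡81, 3^8≡61, 3^16≡21.
Since 26 = 2 + 8 + 16 in binary, 3^26 ≡ 9·61·21 ≡ 29 (mod 100).

29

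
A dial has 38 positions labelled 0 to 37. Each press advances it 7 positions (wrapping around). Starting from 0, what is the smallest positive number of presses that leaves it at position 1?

7·11 = 77 = 2·38 + 1, so 7⁻¹ ≡ 11 (mod 38).

11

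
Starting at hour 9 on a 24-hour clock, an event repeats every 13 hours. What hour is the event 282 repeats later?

282·13 = 3666.
3666 = 152·24 + 18, so 3666 mod 24 = 18.
(9 + 18) mod 24 = 3.

3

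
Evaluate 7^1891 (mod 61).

54

Square-and-reduce mod 61: 7^1≡7, 7^2≡49, 7^4≡22, 7^8≡57, 7^16≡16, 7^32≡12, 7^64≡22, 7^128≡57, 7^256≡16, 7^512≡12, 7^1024≡22.
1891 = 1 + 2 + 32 + 64 + 256 + 512 + 1024, so 7^1891 ≡ 7·49·12·22·16·12·22 ≡ 54 (mod 61).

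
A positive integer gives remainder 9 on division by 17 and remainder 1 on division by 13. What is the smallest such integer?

x ≡ 1 (mod 13) gives x ∈ {1, 14, 27, 40, 53, 66, 79, 92, …}.
The first of these with x mod 17 = 9 is 196.

196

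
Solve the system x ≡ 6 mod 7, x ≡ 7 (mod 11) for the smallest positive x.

62

x ≡ 6 (mod 7) gives x ∈ {6, 13, 20, 27, 34, 41, 48, 55, …}.
The first of these with x mod 11 = 7 is 62.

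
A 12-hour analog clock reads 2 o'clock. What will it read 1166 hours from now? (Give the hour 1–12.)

1166 − 97·12 = 2, so 1166 ≡ 2 (mod 12).
2 + 2 → 4 on a 12-hour dial.

4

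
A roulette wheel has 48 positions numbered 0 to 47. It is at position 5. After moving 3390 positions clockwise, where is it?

3390 − 70·48 = 30, so 3390 ≡ 30 (mod 48).
(5 + 30) mod 48 = 35.

35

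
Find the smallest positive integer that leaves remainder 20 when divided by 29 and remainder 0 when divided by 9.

252

x ≡ 0 (mod 9) gives x ∈ {0, 9, 18, 27, 36, 45, 54, 63, …}.
The first of these with x mod 29 = 20 is 252.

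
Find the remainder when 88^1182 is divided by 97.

75

Successive squares of 88 mod 97: 88^1≡88, 88^2≡81, 88^4≡62, 88^8≡61, 88^16≡35, 88^32≡61, 88^64≡35, 88^128≡61, 88^256≡35, 88^512≡61, 88^1024≡35.
Since 1182 = 2 + 4 + 8 + 16 + 128 + 1024 in binary, 88^1182 ≡ 81·62·61·35·61·35 ≡ 75 (mod 97).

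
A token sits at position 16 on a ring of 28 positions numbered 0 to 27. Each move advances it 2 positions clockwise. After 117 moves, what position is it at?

26

117·2 = 234.
234 − 8·28 = 10, so 234 ≡ 10 (mod 28).
(16 + 10) mod 28 = 26.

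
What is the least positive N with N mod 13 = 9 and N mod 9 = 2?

x ≡ 2 (mod 9) gives x ∈ {2, 11, 20, 29, 38, 47, 56, 65, …}.
The first of these with x mod 13 = 9 is 74.

74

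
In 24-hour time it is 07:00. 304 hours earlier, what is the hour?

15

304 = 12·24 + 16, so 304 mod 24 = 16.
(7 − 16) mod 24 = 15.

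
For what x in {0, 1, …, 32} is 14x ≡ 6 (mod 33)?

The inverse of 14 mod 33 is 26 (since 14·26 = 364 ≡ 1).
So x ≡ 26·6 = 156 ≡ 24 (mod 33).
Check: 14·24 = 336 = 10·33 + 6.

24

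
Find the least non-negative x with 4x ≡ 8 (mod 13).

2

4⁻¹ ≡ 10 (mod 13) because 4·10 = 40 = 3·13 + 1.
So x ≡ 10·8 = 80 ≡ 2 (mod 13).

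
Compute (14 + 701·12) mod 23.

8

701·12 = 8412.
8412 − 365·23 = 17, so 8412 ≡ 17 (mod 23).
(14 + 17) mod 23 = 8.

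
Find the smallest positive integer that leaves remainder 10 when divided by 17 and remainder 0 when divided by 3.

27

x ≡ 0 (mod 3) gives x ∈ {0, 3, 6, 9, 12, 15, 18, 21, …}.
The first of these with x mod 17 = 10 is 27.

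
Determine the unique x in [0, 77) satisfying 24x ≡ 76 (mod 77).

16

The inverse of 24 mod 77 is 61 (since 24·61 = 1464 ≡ 1).
Multiplying both sides by 61: x ≡ 61·76 = 4636 ≡ 16 (mod 77).
Check: 24·16 = 384 = 4·77 + 76.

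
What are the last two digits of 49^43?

49

By repeated squaring mod 100: 49^1≡49, 49^2≡1, 49^4≡1, 49^8≡1, 49^16≡1, 49^32≡1.
Since 43 = 1 + 2 + 8 + 32 in binary, 49^43 ≡ 49·1·1·1 ≡ 49 (mod 100).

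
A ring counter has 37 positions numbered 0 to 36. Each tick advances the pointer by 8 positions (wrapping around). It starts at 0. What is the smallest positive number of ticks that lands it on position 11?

6

The inverse of 8 mod 37 is 14 (since 8·14 = 112 ≡ 1).
So x ≡ 14·11 = 154 ≡ 6 (mod 37).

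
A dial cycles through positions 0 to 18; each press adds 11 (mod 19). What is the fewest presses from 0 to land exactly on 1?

19 = 1·11 + 8
11 = 1·8 + 3
8 = 2·3 + 2
3 = 1·2 + 1
2 = 2·1 + 0
Back-substituting gives 11·7 ≡ 1 (mod 19).

7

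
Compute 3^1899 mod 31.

Square-and-reduce mod 31: 3^1≡3, 3^2≡9, 3^4≡19, 3^8≡20, 3^16≡28, 3^32≡9, 3^64≡19, 3^128≡20, 3^256≡28, 3^512≡9, 3^1024≡19.
1899 = 1 + 2 + 8 + 32 + 64 + 256 + 512 + 1024, so 3^1899 ≡ 3·9·20·9·19·28·9·19 ≡ 29 (mod 31).

29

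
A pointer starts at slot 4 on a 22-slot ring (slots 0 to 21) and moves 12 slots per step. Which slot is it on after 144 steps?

144·12 = 1728.
1728 = 78·22 + 12, so 1728 mod 22 = 12.
(4 + 12) mod 22 = 16.

16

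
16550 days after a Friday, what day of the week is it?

Sunday

16550 − 2364·7 = 2, so 16550 ≡ 2 (mod 7).
Friday + 2 days → Sunday.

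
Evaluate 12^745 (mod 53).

Square-and-reduce mod 53: 12^1≡12, 12^2≡38, 12^4≡13, 12^8≡10, 12^16≡47, 12^32≡36, 12^64≡24, 12^128≡46, 12^256≡49, 12^512≡16.
745 = 1 + 8 + 32 + 64 + 128 + 512, so 12^745 ≡ 12·10·36·24·46·16 ≡ 34 (mod 53).

34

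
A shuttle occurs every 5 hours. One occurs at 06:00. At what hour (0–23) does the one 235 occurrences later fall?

5

235·5 = 1175.
1175 = 48·24 + 23, so 1175 mod 24 = 23.
(6 + 23) mod 24 = 5.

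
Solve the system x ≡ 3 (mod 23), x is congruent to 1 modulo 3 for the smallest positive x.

x ≡ 1 (mod 3) gives x ∈ {1, 4, 7, 10, 13, 16, 19, 22, …}.
The first of these with x mod 23 = 3 is 49.

49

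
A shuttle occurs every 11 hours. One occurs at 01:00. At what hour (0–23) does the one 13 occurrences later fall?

0

13·11 = 143.
143 mod 24 = 23 (since 5·24 = 120).
(1 + 23) mod 24 = 0.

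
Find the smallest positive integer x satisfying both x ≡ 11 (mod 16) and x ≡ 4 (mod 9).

139

Since 9·9 ≡ 1 (mod 16), take x = 4 + 9·((11−4)·9 mod 16) = 4 + 9·15 = 139.
Check: 139 mod 16 = 11, 139 mod 9 = 4.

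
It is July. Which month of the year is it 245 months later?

December

245 = 20·12 + 5, so 245 mod 12 = 5.
July + 5 months → December.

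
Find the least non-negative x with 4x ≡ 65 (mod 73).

The inverse of 4 mod 73 is 55 (since 4·55 = 220 ≡ 1).
So x ≡ 55·65 = 3575 ≡ 71 (mod 73).

71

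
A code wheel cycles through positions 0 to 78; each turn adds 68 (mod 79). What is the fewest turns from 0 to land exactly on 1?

79 = 1·68 + 11
68 = 6·11 + 2
11 = 5·2 + 1
2 = 2·1 + 0
Back-substituting gives 68·43 ≡ 1 (mod 79).

43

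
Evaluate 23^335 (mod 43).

Square-and-reduce mod 43: 23^1≡23, 23^2≡13, 23^4≡40, 23^8≡9, 23^16≡38, 23^32≡25, 23^64≡23, 23^128≡13, 23^256≡40.
Since 335 = 1 + 2 + 4 + 8 + 64 + 256 in binary, 23^335 ≡ 23·13·40·9·23·40 ≡ 15 (mod 43).

15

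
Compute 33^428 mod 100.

Square-and-reduce mod 100: 33^1≡33, 33^2≡89, 33^4≡21, 33^8≡41, 33^16≡81, 33^32≡61, 33^64≡21, 33^128≡41, 33^256≡81.
428 = 4 + 8 + 32 + 128 + 256, so 33^428 ≡ 21·41·61·41·81 ≡ 41 (mod 100).

41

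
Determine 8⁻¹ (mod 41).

41 = 5·8 + 1
8 = 8·1 + 0
Back-substituting gives 8·36 ≡ 1 (mod 41).

36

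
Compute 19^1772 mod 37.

Square-and-reduce mod 37: 19^1≡19, 19^2≡28, 19^4≡7, 19^8≡12, 19^16≡33, 19^32≡16, 19^64≡34, 19^128≡9, 19^256≡7, 19^512≡12, 19^1024≡33.
Since 1772 = 4 + 8 + 32 + 64 + 128 + 512 + 1024 in binary, 19^1772 ≡ 7·12·16·34·9·12·33 ≡ 12 (mod 37).

12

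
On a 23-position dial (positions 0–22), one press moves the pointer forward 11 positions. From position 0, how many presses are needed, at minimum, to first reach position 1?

21

23 = 2·11 + 1
11 = 11·1 + 0
Back-substituting gives 11·21 ≡ 1 (mod 23).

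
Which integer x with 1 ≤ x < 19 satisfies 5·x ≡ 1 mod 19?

5·4 = 20 = 1·19 + 1, so 5⁻¹ ≡ 4 (mod 19).

4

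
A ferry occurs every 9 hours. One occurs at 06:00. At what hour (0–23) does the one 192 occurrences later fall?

192·9 = 1728.
1728 = 72·24 + 0, so 1728 mod 24 = 0.
(6 + 0) mod 24 = 6.

6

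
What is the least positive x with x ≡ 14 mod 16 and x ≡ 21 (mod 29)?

Since 29·5 ≡ 1 (mod 16), take x = 21 + 29·((14−21)·5 mod 16) = 21 + 29·13 = 398.
Check: 398 mod 16 = 14, 398 mod 29 = 21.

398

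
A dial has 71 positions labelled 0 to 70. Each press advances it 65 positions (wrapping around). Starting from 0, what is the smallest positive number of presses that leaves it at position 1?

65·59 = 3835 = 54·71 + 1, so 65⁻¹ ≡ 59 (mod 71).

59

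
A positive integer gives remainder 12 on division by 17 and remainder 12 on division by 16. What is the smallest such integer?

x ≡ 12 (mod 16) gives x ∈ {12}.
The first of these with x mod 17 = 12 is 12.

12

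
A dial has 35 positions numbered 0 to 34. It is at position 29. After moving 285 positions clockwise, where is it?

285 mod 35 = 5 (since 8·35 = 280).
(29 + 5) mod 35 = 34.

34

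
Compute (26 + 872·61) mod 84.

872·61 = 53192.
53192 − 633·84 = 20, so 53192 ≡ 20 (mod 84).
(26 + 20) mod 84 = 46.

46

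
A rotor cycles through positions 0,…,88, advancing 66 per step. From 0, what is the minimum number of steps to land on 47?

66⁻¹ ≡ 58 (mod 89) because 66·58 = 3828 = 43·89 + 1.
So x ≡ 58·47 = 2726 ≡ 56 (mod 89).
Check: 66·56 = 3696 = 41·89 + 47.

56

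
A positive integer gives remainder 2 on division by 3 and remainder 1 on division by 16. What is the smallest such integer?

x ≡ 2 (mod 3) gives x ∈ {2, 5, 8, 11, 14, 17}.
The first of these with x mod 16 = 1 is 17.

17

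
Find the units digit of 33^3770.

9

Powers of 3 mod 10 repeat with period 4: 3, 9, 7, 1.
3770 mod 4 = 2, so the last digit matches 3^2 = 9.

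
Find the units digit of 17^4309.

7

Powers of 7 mod 10 repeat with period 4: 7, 9, 3, 1.
4309 mod 4 = 1, so the last digit matches 7^1 = 7.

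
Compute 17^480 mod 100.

1

Square-and-reduce mod 100: 17^1≡17, 17^2≡89, 17^4≡21, 17^8≡41, 17^16≡81, 17^32≡61, 17^64≡21, 17^128≡41, 17^256≡81.
480 = 32 + 64 + 128 + 256, so 17^480 ≡ 61·21·41·81 ≡ 1 (mod 100).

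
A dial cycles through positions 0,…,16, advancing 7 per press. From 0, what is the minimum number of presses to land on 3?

15

7⁻¹ ≡ 5 (mod 17) because 7·5 = 35 = 2·17 + 1.
Multiplying both sides by 5: x ≡ 5·3 = 15 ≡ 15 (mod 17).
Check: 7·15 = 105 = 6·17 + 3.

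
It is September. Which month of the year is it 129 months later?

June

129 − 10·12 = 9, so 129 ≡ 9 (mod 12).
September + 9 months → June.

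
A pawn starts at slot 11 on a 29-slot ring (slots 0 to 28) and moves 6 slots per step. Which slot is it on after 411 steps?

12

411·6 = 2466.
2466 mod 29 = 1 (since 85·29 = 2465).
(11 + 1) mod 29 = 12.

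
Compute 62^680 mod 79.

18

Square-and-reduce mod 79: 62^1≡62, 62^2≡52, 62^4≡18, 62^8≡8, 62^16≡64, 62^32≡67, 62^64≡65, 62^128≡38, 62^256≡22, 62^512≡10.
680 = 8 + 32 + 128 + 512, so 62^680 ≡ 8·67·38·10 ≡ 18 (mod 79).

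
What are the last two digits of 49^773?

49

Square-and-reduce mod 100: 49^1≡49, 49^2≡1, 49^4≡1, 49^8≡1, 49^16≡1, 49^32≡1, 49^64≡1, 49^128≡1, 49^256≡1, 49^512≡1.
Since 773 = 1 + 4 + 256 + 512 in binary, 49^773 ≡ 49·1·1·1 ≡ 49 (mod 100).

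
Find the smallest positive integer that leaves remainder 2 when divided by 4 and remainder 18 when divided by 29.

x ≡ 2 (mod 4) gives x ∈ {2, 6, 10, 14, 18}.
The first of these with x mod 29 = 18 is 18.

18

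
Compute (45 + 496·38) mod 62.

45

496·38 = 18848.
18848 − 304·62 = 0, so 18848 ≡ 0 (mod 62).
(45 + 0) mod 62 = 45.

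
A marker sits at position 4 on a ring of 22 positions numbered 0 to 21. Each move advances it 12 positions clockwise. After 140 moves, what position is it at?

140·12 = 1680.
1680 mod 22 = 8 (since 76·22 = 1672).
(4 + 8) mod 22 = 12.

12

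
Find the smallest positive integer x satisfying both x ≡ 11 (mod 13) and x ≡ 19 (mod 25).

219

x ≡ 11 (mod 13) gives x ∈ {11, 24, 37, 50, 63, 76, 89, 102, …}.
The first of these with x mod 25 = 19 is 219.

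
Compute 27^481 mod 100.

27

Square-and-reduce mod 100: 27^1≡27, 27^2≡29, 27^4≡41, 27^8≡81, 27^16≡61, 27^32≡21, 27^64≡41, 27^128≡81, 27^256≡61.
Since 481 = 1 + 32 + 64 + 128 + 256 in binary, 27^481 ≡ 27·21·41·81·61 ≡ 27 (mod 100).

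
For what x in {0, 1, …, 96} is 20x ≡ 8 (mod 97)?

78

The inverse of 20 mod 97 is 34 (since 20·34 = 680 ≡ 1).
Multiplying both sides by 34: x ≡ 34·8 = 272 ≡ 78 (mod 97).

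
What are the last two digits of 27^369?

Square-and-reduce mod 100: 27^1≡27, 27^2≡29, 27^4≡41, 27^8≡81, 27^16≡61, 27^32≡21, 27^64≡41, 27^128≡81, 27^256≡61.
Since 369 = 1 + 16 + 32 + 64 + 256 in binary, 27^369 ≡ 27·61·21·41·61 ≡ 87 (mod 100).

87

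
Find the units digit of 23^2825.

3

Last digits of 3^n: 3, 9, 7, 1 (period 4).
2825 leaves remainder 1 on division by 4, so 23^2825 ends in 3.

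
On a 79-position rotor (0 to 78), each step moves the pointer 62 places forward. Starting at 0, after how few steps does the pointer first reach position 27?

17

The inverse of 62 mod 79 is 65 (since 62·65 = 4030 ≡ 1).
Multiplying both sides by 65: x ≡ 65·27 = 1755 ≡ 17 (mod 79).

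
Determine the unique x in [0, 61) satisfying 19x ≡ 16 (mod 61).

49

19⁻¹ ≡ 45 (mod 61) because 19·45 = 855 = 14·61 + 1.
So x ≡ 45·16 = 720 ≡ 49 (mod 61).
Check: 19·49 = 931 = 15·61 + 16.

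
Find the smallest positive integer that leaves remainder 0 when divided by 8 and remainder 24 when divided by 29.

24

x ≡ 0 (mod 8) gives x ∈ {0, 8, 16, 24}.
The first of these with x mod 29 = 24 is 24.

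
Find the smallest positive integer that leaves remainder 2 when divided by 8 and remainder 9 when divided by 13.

Since 13·5 ≡ 1 (mod 8), take x = 9 + 13·((2−9)·5 mod 8) = 9 + 13·5 = 74.
Check: 74 mod 8 = 2, 74 mod 13 = 9.

74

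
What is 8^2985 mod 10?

Last digits of 8^n: 8, 4, 2, 6 (period 4).
2985 leaves remainder 1 on division by 4, so 8^2985 ends in 8.

8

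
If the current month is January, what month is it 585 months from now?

Dividing 585 by 12 gives quotient 48 and remainder 9.
January + 9 months → October.

October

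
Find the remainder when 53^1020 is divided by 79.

22

Square-and-reduce mod 79: 53^1≡53, 53^2≡44, 53^4≡40, 53^8≡20, 53^16≡5, 53^32≡25, 53^64≡72, 53^128≡49, 53^256≡31, 53^512≡13.
Since 1020 = 4 + 8 + 16 + 32 + 64 + 128 + 256 + 512 in binary, 53^1020 ≡ 40·20·5·25·72·49·31·13 ≡ 22 (mod 79).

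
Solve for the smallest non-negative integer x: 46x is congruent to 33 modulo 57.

54

The inverse of 46 mod 57 is 31 (since 46·31 = 1426 ≡ 1).
So x ≡ 31·33 = 1023 ≡ 54 (mod 57).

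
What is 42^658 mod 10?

Powers of 2 mod 10 repeat with period 4: 2, 4, 8, 6.
658 mod 4 = 2, so the last digit matches 2^2 = 4.

4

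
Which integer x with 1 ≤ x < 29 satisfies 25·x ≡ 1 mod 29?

29 = 1·25 + 4
25 = 6·4 + 1
4 = 4·1 + 0
Back-substituting gives 25·7 ≡ 1 (mod 29).

7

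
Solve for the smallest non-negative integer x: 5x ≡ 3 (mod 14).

The inverse of 5 mod 14 is 3 (since 5·3 = 15 ≡ 1).
Multiplying both sides by 3: x ≡ 3·3 = 9 ≡ 9 (mod 14).

9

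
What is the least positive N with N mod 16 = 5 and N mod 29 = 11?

69

x ≡ 5 (mod 16) gives x ∈ {5, 21, 37, 53, 69}.
The first of these with x mod 29 = 11 is 69.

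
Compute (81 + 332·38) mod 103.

332·38 = 12616.
12616 − 122·103 = 50, so 12616 ≡ 50 (mod 103).
(81 + 50) mod 103 = 28.

28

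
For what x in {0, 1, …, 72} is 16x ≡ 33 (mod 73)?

16⁻¹ ≡ 32 (mod 73) because 16·32 = 512 = 7·73 + 1.
So x ≡ 32·33 = 1056 ≡ 34 (mod 73).
Check: 16·34 = 544 = 7·73 + 33.

34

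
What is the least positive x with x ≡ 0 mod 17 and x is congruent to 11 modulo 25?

136

x ≡ 0 (mod 17) gives x ∈ {0, 17, 34, 51, 68, 85, 102, 119, …}.
The first of these with x mod 25 = 11 is 136.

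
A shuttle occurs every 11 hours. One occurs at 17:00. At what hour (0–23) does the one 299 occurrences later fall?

299·11 = 3289.
3289 − 137·24 = 1, so 3289 ≡ 1 (mod 24).
(17 + 1) mod 24 = 18.

18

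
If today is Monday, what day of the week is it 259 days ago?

259 − 37·7 = 0, so 259 ≡ 0 (mod 7).
Monday − 0 days → Monday.

Monday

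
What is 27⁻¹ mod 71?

71 = 2·27 + 17
27 = 1·17 + 10
17 = 1·10 + 7
10 = 1·7 + 3
7 = 2·3 + 1
3 = 3·1 + 0
Back-substituting gives 27·50 ≡ 1 (mod 71).

50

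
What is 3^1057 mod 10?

The units digit of 3^n cycles with period 4: 3, 9, 7, 1, …
1057 mod 4 = 1, so the last digit matches 3^1 = 3.

3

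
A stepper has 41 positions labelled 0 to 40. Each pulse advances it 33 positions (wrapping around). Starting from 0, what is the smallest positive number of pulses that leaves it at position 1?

41 = 1·33 + 8
33 = 4·8 + 1
8 = 8·1 + 0
Back-substituting gives 33·5 ≡ 1 (mod 41).

5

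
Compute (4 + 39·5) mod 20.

39·5 = 195.
195 − 9·20 = 15, so 195 ≡ 15 (mod 20).
(4 + 15) mod 20 = 19.

19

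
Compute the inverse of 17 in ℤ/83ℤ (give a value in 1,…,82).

44

83 = 4·17 + 15
17 = 1·15 + 2
15 = 7·2 + 1
2 = 2·1 + 0
Back-substituting gives 17·44 ≡ 1 (mod 83).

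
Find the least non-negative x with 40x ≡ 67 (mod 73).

The inverse of 40 mod 73 is 42 (since 40·42 = 1680 ≡ 1).
Multiplying both sides by 42: x ≡ 42·67 = 2814 ≡ 40 (mod 73).

40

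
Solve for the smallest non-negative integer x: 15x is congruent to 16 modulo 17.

9

The inverse of 15 mod 17 is 8 (since 15·8 = 120 ≡ 1).
Multiplying both sides by 8: x ≡ 8·16 = 128 ≡ 9 (mod 17).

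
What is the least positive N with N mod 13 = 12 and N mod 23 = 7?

Since 23·4 ≡ 1 (mod 13), take x = 7 + 23·((12−7)·4 mod 13) = 7 + 23·7 = 168.
Check: 168 mod 13 = 12, 168 mod 23 = 7.

168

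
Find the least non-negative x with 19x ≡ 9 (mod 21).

19⁻¹ ≡ 10 (mod 21) because 19·10 = 190 = 9·21 + 1.
Multiplying both sides by 10: x ≡ 10·9 = 90 ≡ 6 (mod 21).

6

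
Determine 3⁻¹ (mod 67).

67 = 22·3 + 1
3 = 3·1 + 0
Back-substituting gives 3·45 ≡ 1 (mod 67).

45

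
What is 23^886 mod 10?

9

Last digits of 3^n: 3, 9, 7, 1 (period 4).
886 mod 4 = 2, so the last digit matches 3^2 = 9.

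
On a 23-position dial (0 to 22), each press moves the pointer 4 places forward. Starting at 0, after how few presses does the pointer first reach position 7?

19

4⁻¹ ≡ 6 (mod 23) because 4·6 = 24 = 1·23 + 1.
Multiplying both sides by 6: x ≡ 6·7 = 42 ≡ 19 (mod 23).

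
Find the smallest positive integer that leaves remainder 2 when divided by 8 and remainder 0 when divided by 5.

Since 5·5 ≡ 1 (mod 8), take x = 0 + 5·((2−0)·5 mod 8) = 0 + 5·2 = 10.
Check: 10 mod 8 = 2, 10 mod 5 = 0.

10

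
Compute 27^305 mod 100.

Successive squares of 27 mod 100: 27^1≡27, 27^2≡29, 27^4≡41, 27^8≡81, 27^16≡61, 27^32≡21, 27^64≡41, 27^128≡81, 27^256≡61.
Since 305 = 1 + 16 + 32 + 256 in binary, 27^305 ≡ 27·61·21·61 ≡ 7 (mod 100).

7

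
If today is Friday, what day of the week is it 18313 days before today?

18313 mod 7 = 1 (since 2616·7 = 18312).
Friday − 1 day → Thursday.

Thursday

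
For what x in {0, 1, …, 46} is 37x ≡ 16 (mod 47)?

37⁻¹ ≡ 14 (mod 47) because 37·14 = 518 = 11·47 + 1.
So x ≡ 14·16 = 224 ≡ 36 (mod 47).
Check: 37·36 = 1332 = 28·47 + 16.

36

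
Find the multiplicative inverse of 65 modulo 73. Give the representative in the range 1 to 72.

73 = 1·65 + 8
65 = 8·8 + 1
8 = 8·1 + 0
Back-substituting gives 65·9 ≡ 1 (mod 73).

9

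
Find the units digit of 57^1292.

1

The units digit of 57^n cycles with period 4: 7, 9, 3, 1, …
1292 mod 4 = 0, so the last digit matches 7^4 = 1.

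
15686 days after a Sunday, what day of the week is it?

15686 − 2240·7 = 6, so 15686 ≡ 6 (mod 7).
Sunday + 6 days → Saturday.

Saturday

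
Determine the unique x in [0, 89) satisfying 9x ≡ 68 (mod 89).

The inverse of 9 mod 89 is 10 (since 9·10 = 90 ≡ 1).
So x ≡ 10·68 = 680 ≡ 57 (mod 89).

57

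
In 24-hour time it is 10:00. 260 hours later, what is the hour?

6

Dividing 260 by 24 gives quotient 10 and remainder 20.
(10 + 20) mod 24 = 6.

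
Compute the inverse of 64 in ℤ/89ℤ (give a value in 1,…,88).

89 = 1·64 + 25
64 = 2·25 + 14
25 = 1·14 + 11
14 = 1·11 + 3
11 = 3·3 + 2
3 = 1·2 + 1
2 = 2·1 + 0
Back-substituting gives 64·32 ≡ 1 (mod 89).

32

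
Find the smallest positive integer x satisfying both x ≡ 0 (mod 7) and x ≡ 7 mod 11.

x ≡ 0 (mod 7) gives x ∈ {0, 7}.
The first of these with x mod 11 = 7 is 7.

7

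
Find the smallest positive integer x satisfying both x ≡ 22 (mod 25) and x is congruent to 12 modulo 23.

472

x ≡ 12 (mod 23) gives x ∈ {12, 35, 58, 81, 104, 127, 150, 173, …}.
The first of these with x mod 25 = 22 is 472.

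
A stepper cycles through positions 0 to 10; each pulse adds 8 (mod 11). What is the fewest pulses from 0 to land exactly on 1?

11 = 1·8 + 3
8 = 2·3 + 2
3 = 1·2 + 1
2 = 2·1 + 0
Back-substituting gives 8·7 ≡ 1 (mod 11).

7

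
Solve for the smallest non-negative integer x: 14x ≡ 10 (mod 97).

14⁻¹ ≡ 7 (mod 97) because 14·7 = 98 = 1·97 + 1.
So x ≡ 7·10 = 70 ≡ 70 (mod 97).
Check: 14·70 = 980 = 10·97 + 10.

70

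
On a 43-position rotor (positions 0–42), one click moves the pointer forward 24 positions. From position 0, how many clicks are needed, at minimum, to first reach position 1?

43 = 1·24 + 19
24 = 1·19 + 5
19 = 3·5 + 4
5 = 1·4 + 1
4 = 4·1 + 0
Back-substituting gives 24·9 ≡ 1 (mod 43).

9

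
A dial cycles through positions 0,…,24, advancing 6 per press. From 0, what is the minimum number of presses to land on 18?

The inverse of 6 mod 25 is 21 (since 6·21 = 126 ≡ 1).
Multiplying both sides by 21: x ≡ 21·18 = 378 ≡ 3 (mod 25).

3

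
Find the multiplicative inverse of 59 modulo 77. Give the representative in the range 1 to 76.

77 = 1·59 + 18
59 = 3·18 + 5
18 = 3·5 + 3
5 = 1·3 + 2
3 = 1·2 + 1
2 = 2·1 + 0
Back-substituting gives 59·47 ≡ 1 (mod 77).

47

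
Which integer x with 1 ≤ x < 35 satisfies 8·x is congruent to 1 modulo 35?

35 = 4·8 + 3
8 = 2·3 + 2
3 = 1·2 + 1
2 = 2·1 + 0
Back-substituting gives 8·22 ≡ 1 (mod 35).

22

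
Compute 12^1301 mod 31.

Square-and-reduce mod 31: 12^1≡12, 12^2≡20, 12^4≡28, 12^8≡9, 12^16≡19, 12^32≡20, 12^64≡28, 12^128≡9, 12^256≡19, 12^512≡20, 12^1024≡28.
Since 1301 = 1 + 4 + 16 + 256 + 1024 in binary, 12^1301 ≡ 12·28·19·19·28 ≡ 21 (mod 31).

21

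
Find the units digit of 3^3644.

1

Powers of 3 mod 10 repeat with period 4: 3, 9, 7, 1.
3644 mod 4 = 0, so the last digit matches 3^4 = 1.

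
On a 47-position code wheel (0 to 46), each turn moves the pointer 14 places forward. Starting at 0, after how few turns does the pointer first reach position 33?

14⁻¹ ≡ 37 (mod 47) because 14·37 = 518 = 11·47 + 1.
Multiplying both sides by 37: x ≡ 37·33 = 1221 ≡ 46 (mod 47).

46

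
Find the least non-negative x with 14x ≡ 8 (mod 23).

14⁻¹ ≡ 5 (mod 23) because 14·5 = 70 = 3·23 + 1.
Multiplying both sides by 5: x ≡ 5·8 = 40 ≡ 17 (mod 23).

17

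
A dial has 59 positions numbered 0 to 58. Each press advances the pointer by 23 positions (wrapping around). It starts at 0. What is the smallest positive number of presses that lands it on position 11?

23⁻¹ ≡ 18 (mod 59) because 23·18 = 414 = 7·59 + 1.
Multiplying both sides by 18: x ≡ 18·11 = 198 ≡ 21 (mod 59).

21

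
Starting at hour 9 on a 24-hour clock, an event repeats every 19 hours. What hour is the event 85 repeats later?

85·19 = 1615.
Dividing 1615 by 24 gives quotient 67 and remainder 7.
(9 + 7) mod 24 = 16.

16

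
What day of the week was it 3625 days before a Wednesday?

3625 mod 7 = 6 (since 517·7 = 3619).
Wednesday − 6 days → Thursday.

Thursday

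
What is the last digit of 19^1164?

1

Powers of 9 mod 10 repeat with period 2: 9, 1.
1164 leaves remainder 0 on division by 2, so 19^1164 ends in 1.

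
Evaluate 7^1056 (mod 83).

Square-and-reduce mod 83: 7^1≡7, 7^2≡49, 7^4≡77, 7^8≡36, 7^16≡51, 7^32≡28, 7^64≡37, 7^128≡41, 7^256≡21, 7^512≡26, 7^1024≡12.
Since 1056 = 32 + 1024 in binary, 7^1056 ≡ 28·12 ≡ 4 (mod 83).

4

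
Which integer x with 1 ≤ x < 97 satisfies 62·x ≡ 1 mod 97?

62·36 = 2232 = 23·97 + 1, so 62⁻¹ ≡ 36 (mod 97).

36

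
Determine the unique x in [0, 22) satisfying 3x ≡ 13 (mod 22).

19

3⁻¹ ≡ 15 (mod 22) because 3·15 = 45 = 2·22 + 1.
Multiplying both sides by 15: x ≡ 15·13 = 195 ≡ 19 (mod 22).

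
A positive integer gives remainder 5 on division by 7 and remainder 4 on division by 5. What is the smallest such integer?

19

Since 5·3 ≡ 1 (mod 7), take x = 4 + 5·((5−4)·3 mod 7) = 4 + 5·3 = 19.
Check: 19 mod 7 = 5, 19 mod 5 = 4.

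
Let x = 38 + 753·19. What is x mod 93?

23

753·19 = 14307.
14307 − 153·93 = 78, so 14307 ≡ 78 (mod 93).
(38 + 78) mod 93 = 23.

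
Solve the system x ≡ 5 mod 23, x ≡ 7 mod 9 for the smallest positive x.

97

Since 9·18 ≡ 1 (mod 23), take x = 7 + 9·((5−7)·18 mod 23) = 7 + 9·10 = 97.
Check: 97 mod 23 = 5, 97 mod 9 = 7.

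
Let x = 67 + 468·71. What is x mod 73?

468·71 = 33228.
33228 − 455·73 = 13, so 33228 ≡ 13 (mod 73).
(67 + 13) mod 73 = 7.

7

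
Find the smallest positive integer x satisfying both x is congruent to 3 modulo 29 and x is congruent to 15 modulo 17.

32

x ≡ 15 (mod 17) gives x ∈ {15, 32}.
The first of these with x mod 29 = 3 is 32.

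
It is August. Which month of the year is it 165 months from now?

May

165 − 13·12 = 9, so 165 ≡ 9 (mod 12).
August + 9 months → May.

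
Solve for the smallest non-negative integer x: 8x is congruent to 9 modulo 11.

8

The inverse of 8 mod 11 is 7 (since 8·7 = 56 ≡ 1).
So x ≡ 7·9 = 63 ≡ 8 (mod 11).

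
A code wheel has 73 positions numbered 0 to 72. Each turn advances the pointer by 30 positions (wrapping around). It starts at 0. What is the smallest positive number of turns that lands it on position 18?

59

The inverse of 30 mod 73 is 56 (since 30·56 = 1680 ≡ 1).
Multiplying both sides by 56: x ≡ 56·18 = 1008 ≡ 59 (mod 73).
Check: 30·59 = 1770 = 24·73 + 18.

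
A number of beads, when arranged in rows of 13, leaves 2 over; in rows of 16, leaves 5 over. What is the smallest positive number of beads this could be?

Since 16·9 ≡ 1 (mod 13), take x = 5 + 16·((2−5)·9 mod 13) = 5 + 16·12 = 197.
Check: 197 mod 13 = 2, 197 mod 16 = 5.

197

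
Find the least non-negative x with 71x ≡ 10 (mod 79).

The inverse of 71 mod 79 is 69 (since 71·69 = 4899 ≡ 1).
Multiplying both sides by 69: x ≡ 69·10 = 690 ≡ 58 (mod 79).
Check: 71·58 = 4118 = 52·79 + 10.

58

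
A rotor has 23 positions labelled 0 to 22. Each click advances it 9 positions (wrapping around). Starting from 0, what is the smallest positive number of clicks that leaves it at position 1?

23 = 2·9 + 5
9 = 1·5 + 4
5 = 1·4 + 1
4 = 4·1 + 0
Back-substituting gives 9·18 ≡ 1 (mod 23).

18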